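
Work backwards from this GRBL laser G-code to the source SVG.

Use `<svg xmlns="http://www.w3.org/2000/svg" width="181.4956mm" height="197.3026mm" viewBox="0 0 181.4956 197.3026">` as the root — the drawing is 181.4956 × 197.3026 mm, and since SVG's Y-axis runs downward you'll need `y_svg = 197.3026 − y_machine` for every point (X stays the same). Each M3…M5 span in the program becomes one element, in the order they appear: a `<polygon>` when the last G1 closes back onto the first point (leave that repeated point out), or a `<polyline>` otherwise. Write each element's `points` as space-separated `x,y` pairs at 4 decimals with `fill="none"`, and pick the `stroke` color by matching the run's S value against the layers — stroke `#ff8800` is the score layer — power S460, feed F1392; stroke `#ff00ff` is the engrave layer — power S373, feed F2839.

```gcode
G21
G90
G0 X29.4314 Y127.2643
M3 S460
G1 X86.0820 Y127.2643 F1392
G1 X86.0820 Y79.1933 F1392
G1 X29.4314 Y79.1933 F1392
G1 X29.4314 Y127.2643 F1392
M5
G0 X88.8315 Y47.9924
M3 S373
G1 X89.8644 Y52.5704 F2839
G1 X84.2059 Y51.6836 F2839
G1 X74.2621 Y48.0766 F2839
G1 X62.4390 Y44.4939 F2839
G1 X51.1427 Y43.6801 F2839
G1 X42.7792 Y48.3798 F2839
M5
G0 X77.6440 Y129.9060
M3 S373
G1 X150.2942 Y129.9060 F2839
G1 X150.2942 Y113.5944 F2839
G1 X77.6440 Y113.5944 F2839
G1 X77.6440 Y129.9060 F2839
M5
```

<svg xmlns="http://www.w3.org/2000/svg" width="181.4956mm" height="197.3026mm" viewBox="0 0 181.4956 197.3026">
  <polygon points="29.4314,70.0383 86.0820,70.0383 86.0820,118.1093 29.4314,118.1093" fill="none" stroke="#ff8800"/>
  <polyline points="88.8315,149.3102 89.8644,144.7322 84.2059,145.6190 74.2621,149.2260 62.4390,152.8087 51.1427,153.6225 42.7792,148.9228" fill="none" stroke="#ff00ff"/>
  <polygon points="77.6440,67.3966 150.2942,67.3966 150.2942,83.7082 77.6440,83.7082" fill="none" stroke="#ff00ff"/>
</svg>

y_svg = 197.3026 − y_m.

[1] S460→`#ff8800` (score); closed run; points: 29.4314,70.0383 86.0820,70.0383 86.0820,118.1093 29.4314,118.1093

[2] S373→`#ff00ff` (engrave); open run; points: 88.8315,149.3102 89.8644,144.7322 84.2059,145.6190 74.2621,149.2260 62.4390,152.8087 51.1427,153.6225 42.7792,148.9228

[3] S373→`#ff00ff` (engrave); closed run; points: 77.6440,67.3966 150.2942,67.3966 150.2942,83.7082 77.6440,83.7082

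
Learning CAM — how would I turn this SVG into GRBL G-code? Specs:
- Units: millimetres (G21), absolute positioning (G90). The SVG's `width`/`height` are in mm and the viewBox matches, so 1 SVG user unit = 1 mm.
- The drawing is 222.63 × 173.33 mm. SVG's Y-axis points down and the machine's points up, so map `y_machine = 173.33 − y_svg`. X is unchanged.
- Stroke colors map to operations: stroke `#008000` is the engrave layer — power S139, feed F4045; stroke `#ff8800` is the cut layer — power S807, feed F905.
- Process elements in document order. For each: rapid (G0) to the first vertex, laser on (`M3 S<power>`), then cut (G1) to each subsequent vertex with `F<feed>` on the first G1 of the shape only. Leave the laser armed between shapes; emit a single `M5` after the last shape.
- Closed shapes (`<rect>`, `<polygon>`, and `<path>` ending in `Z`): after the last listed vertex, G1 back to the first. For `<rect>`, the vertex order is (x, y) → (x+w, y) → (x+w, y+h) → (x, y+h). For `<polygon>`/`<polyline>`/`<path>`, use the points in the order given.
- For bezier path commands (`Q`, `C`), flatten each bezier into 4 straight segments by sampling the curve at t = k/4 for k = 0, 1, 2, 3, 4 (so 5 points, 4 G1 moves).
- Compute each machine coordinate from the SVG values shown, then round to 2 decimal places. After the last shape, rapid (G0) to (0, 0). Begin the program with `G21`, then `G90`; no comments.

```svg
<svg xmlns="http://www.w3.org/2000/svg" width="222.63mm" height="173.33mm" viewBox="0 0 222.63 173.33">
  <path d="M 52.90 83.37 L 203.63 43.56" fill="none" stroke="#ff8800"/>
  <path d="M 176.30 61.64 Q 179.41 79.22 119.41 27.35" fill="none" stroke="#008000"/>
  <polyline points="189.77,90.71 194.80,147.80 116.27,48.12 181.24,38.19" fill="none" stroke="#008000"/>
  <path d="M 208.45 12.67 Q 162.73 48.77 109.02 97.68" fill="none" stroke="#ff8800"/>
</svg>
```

G21
G90
G0 X52.90 Y89.96
M3 S807
G1 X203.63 Y129.77 F905
G0 X176.30 Y111.69
M3 S139
G1 X173.91 Y107.24 F4045
G1 X163.63 Y111.47
G1 X145.47 Y124.39
G1 X119.41 Y145.98
G0 X189.77 Y82.62
M3 S139
G1 X194.80 Y25.53 F4045
G1 X116.27 Y125.21
G1 X181.24 Y135.14
G0 X208.45 Y160.66
M3 S807
G1 X185.09 Y141.81 F905
G1 X160.73 Y121.36
G1 X135.38 Y99.30
G1 X109.02 Y75.65
M5
G0 X0.00 Y0.00

Since the viewBox matches the mm dimensions, user units are millimetres directly. The only transform is the Y-flip y_m = 173.33 − y_svg.

Shape 1 is a line segment drawn with `<path>`. Its stroke #ff8800 means cut at S807, F905. After flipping Y the toolpath is (52.90,89.96) → (203.63,129.77).

Shape 2 is a quadratic bezier drawn with `<path>`. Its stroke #008000 means engrave at S139, F4045. After flipping Y the toolpath is (176.30,111.69) → (173.91,107.24) → (163.63,111.47) → (145.47,124.39) → (119.41,145.98).

Shape 3 is a open polyline drawn with `<polyline>`. Its stroke #008000 means engrave at S139, F4045. After flipping Y the toolpath is (189.77,82.62) → (194.80,25.53) → (116.27,125.21) → (181.24,135.14).

Shape 4 is a quadratic bezier drawn with `<path>`. Its stroke #ff8800 means cut at S807, F905. After flipping Y the toolpath is (208.45,160.66) → (185.09,141.81) → (160.73,121.36) → (135.38,99.30) → (109.02,75.65).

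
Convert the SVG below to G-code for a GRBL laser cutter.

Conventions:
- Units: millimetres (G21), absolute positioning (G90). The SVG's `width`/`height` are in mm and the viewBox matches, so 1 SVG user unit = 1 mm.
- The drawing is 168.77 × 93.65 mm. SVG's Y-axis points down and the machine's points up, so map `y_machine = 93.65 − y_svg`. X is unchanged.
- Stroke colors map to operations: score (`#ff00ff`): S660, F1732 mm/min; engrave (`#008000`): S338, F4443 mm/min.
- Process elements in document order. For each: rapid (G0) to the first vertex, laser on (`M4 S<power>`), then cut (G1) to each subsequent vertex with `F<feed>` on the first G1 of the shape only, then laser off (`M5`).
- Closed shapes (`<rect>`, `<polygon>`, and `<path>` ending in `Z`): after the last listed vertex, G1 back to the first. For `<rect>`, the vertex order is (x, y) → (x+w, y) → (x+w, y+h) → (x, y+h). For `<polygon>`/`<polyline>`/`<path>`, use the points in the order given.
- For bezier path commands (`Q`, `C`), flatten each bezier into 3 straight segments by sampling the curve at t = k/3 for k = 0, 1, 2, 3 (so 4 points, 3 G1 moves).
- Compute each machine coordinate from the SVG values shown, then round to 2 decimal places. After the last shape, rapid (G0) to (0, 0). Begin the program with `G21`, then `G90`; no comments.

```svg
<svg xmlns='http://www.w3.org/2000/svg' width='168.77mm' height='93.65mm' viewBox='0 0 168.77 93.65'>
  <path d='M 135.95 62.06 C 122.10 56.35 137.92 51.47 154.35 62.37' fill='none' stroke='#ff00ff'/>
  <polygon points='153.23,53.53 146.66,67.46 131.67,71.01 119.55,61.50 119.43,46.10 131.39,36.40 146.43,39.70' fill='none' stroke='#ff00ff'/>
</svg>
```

1 u = 1 mm; y_m = 93.65 − y.

[1] `<path>` cubic bezier, #ff00ff→score S660 F1732: (135.95,31.59) → (130.91,36.47) → (139.20,37.47) → (154.35,31.28)

[2] `<polygon>` regular polygon, #ff00ff→score S660 F1732: (153.23,40.12) → (146.66,26.19) → (131.67,22.64) → (119.55,32.15) → (119.43,47.55) → (131.39,57.25) → (146.43,53.95) → (153.23,40.12) (closed)

G21
G90
G0 X135.95 Y31.59
M4 S660
G1 X130.91 Y36.47 F1732
G1 X139.20 Y37.47
G1 X154.35 Y31.28
M5
G0 X153.23 Y40.12
M4 S660
G1 X146.66 Y26.19 F1732
G1 X131.67 Y22.64
G1 X119.55 Y32.15
G1 X119.43 Y47.55
G1 X131.39 Y57.25
G1 X146.43 Y53.95
G1 X153.23 Y40.12
M5
G0 X0.00 Y0.00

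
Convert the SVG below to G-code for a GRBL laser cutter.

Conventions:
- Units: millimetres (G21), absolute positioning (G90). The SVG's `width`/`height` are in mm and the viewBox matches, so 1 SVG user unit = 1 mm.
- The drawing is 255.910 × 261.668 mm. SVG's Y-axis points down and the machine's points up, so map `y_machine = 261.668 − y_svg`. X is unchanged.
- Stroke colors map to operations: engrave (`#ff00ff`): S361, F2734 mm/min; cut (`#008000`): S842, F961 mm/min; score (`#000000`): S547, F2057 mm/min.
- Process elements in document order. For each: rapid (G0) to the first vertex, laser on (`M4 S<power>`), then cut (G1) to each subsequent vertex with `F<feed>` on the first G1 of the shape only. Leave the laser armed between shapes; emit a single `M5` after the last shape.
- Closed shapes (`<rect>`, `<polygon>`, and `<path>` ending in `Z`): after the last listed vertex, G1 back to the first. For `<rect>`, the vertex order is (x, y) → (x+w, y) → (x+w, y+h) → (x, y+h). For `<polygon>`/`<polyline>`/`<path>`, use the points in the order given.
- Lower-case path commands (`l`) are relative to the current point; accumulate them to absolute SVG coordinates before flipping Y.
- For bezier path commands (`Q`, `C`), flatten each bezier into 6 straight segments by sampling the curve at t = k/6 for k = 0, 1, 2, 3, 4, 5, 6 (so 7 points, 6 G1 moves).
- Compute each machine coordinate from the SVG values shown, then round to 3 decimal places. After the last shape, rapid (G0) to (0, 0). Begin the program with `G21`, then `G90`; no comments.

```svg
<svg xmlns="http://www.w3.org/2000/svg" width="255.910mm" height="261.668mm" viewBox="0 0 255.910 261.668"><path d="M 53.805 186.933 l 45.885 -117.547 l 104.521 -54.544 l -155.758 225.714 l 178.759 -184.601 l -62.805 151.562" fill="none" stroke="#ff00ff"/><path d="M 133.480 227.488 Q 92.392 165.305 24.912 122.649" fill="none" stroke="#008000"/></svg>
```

1 u = 1 mm; y_m = 261.668 − y.

[1] `<path>` open polyline, #ff00ff→engrave S361 F2734: (53.805,74.735) → (99.690,192.282) → (204.211,246.826) → (48.453,21.112) → (227.212,205.713) → (164.407,54.151)

[2] `<path>` quadratic bezier, #008000→cut S842 F961: (133.480,34.180) → (119.051,54.365) → (103.156,73.466) → (85.794,91.481) → (66.966,108.412) → (46.672,124.258) → (24.912,139.019)

G21
G90
G0 X53.805 Y74.735
M4 S361
G1 X99.690 Y192.282 F2734
G1 X204.211 Y246.826
G1 X48.453 Y21.112
G1 X227.212 Y205.713
G1 X164.407 Y54.151
G0 X133.480 Y34.180
M4 S842
G1 X119.051 Y54.365 F961
G1 X103.156 Y73.466
G1 X85.794 Y91.481
G1 X66.966 Y108.412
G1 X46.672 Y124.258
G1 X24.912 Y139.019
M5
G0 X0.000 Y0.000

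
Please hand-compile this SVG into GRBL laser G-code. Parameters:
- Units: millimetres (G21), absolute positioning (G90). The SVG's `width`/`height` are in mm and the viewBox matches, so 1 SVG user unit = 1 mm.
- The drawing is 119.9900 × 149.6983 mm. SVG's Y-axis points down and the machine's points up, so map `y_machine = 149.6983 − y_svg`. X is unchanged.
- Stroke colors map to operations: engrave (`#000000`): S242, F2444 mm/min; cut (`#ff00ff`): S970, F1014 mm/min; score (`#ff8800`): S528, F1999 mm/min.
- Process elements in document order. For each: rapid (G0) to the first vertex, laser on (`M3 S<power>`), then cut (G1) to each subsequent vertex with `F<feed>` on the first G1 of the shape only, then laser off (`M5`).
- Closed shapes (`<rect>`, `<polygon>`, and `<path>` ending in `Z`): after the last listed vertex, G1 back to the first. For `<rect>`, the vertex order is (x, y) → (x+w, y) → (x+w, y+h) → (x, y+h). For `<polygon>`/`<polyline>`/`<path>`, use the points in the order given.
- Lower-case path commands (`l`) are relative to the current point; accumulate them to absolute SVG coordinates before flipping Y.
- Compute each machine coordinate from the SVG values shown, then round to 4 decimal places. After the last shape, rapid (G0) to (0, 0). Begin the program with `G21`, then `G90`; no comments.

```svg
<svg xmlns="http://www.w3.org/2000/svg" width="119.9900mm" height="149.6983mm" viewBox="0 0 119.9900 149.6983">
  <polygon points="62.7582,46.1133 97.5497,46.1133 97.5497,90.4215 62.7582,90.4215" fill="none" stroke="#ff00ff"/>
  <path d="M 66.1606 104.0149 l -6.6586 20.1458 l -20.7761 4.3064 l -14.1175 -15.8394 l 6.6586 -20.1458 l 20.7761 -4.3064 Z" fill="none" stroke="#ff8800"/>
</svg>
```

Since the viewBox matches the mm dimensions, user units are millimetres directly. The only transform is the Y-flip y_m = 149.6983 − y_svg.

Shape 1 is a rectangle drawn with `<polygon>`. Its stroke #ff00ff means cut at S970, F1014. After flipping Y the toolpath is (62.7582,103.5850) → (97.5497,103.5850) → (97.5497,59.2768) → (62.7582,59.2768) → (62.7582,103.5850), returning to the start.

Shape 2 is a regular polygon drawn with `<path>`. Its stroke #ff8800 means score at S528, F1999. After flipping Y the toolpath is (66.1606,45.6834) → (59.5020,25.5376) → (38.7259,21.2312) → (24.6084,37.0706) → (31.2670,57.2164) → (52.0431,61.5228) → (66.1606,45.6834), returning to the start.

G21
G90
G0 X62.7582 Y103.5850
M3 S970
G1 X97.5497 Y103.5850 F1014
G1 X97.5497 Y59.2768
G1 X62.7582 Y59.2768
G1 X62.7582 Y103.5850
M5
G0 X66.1606 Y45.6834
M3 S528
G1 X59.5020 Y25.5376 F1999
G1 X38.7259 Y21.2312
G1 X24.6084 Y37.0706
G1 X31.2670 Y57.2164
G1 X52.0431 Y61.5228
G1 X66.1606 Y45.6834
M5
G0 X0.0000 Y0.0000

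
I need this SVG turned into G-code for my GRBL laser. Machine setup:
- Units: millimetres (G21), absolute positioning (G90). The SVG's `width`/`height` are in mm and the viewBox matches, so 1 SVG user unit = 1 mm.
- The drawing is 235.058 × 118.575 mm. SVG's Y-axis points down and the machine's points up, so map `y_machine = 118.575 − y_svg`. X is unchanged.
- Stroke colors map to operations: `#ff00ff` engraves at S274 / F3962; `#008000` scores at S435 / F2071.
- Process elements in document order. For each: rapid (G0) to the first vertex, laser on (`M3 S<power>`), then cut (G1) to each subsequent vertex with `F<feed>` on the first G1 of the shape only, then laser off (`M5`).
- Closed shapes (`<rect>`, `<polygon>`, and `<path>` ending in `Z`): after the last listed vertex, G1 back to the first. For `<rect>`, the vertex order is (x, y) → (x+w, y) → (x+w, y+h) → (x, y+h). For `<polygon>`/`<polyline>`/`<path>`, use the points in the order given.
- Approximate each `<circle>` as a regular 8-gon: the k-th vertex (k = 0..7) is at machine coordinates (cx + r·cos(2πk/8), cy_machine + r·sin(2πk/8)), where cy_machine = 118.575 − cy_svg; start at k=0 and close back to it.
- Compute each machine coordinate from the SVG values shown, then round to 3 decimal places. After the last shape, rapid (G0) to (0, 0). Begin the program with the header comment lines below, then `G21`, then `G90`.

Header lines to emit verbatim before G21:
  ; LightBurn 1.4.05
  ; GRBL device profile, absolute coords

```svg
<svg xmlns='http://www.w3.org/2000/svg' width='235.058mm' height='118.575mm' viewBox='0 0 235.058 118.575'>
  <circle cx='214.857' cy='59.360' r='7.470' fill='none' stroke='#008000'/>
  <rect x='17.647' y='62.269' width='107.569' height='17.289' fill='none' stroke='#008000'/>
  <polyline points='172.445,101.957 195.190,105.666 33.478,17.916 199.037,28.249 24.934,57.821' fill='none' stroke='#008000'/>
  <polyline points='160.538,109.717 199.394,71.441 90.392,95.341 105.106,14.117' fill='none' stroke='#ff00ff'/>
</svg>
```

; LightBurn 1.4.05
; GRBL device profile, absolute coords
G21
G90
G0 X222.327 Y59.215
M3 S435
G1 X220.139 Y64.497 F2071
G1 X214.857 Y66.685
G1 X209.575 Y64.497
G1 X207.387 Y59.215
G1 X209.575 Y53.933
G1 X214.857 Y51.745
G1 X220.139 Y53.933
G1 X222.327 Y59.215
M5
G0 X17.647 Y56.306
M3 S435
G1 X125.216 Y56.306 F2071
G1 X125.216 Y39.017
G1 X17.647 Y39.017
G1 X17.647 Y56.306
M5
G0 X172.445 Y16.618
M3 S435
G1 X195.190 Y12.909 F2071
G1 X33.478 Y100.659
G1 X199.037 Y90.326
G1 X24.934 Y60.754
M5
G0 X160.538 Y8.858
M3 S274
G1 X199.394 Y47.134 F3962
G1 X90.392 Y23.234
G1 X105.106 Y104.458
M5
G0 X0.000 Y0.000

viewBox `0 0 235.058 118.575` with mm width/height → 1 unit = 1 mm. Flip: y_m = 118.575 − y_svg.

**Shape 1** — `<circle>` circle, stroke `#008000` → score (S435, F2071). Machine vertices: (222.327,59.215) → (220.139,64.497) → (214.857,66.685) → (209.575,64.497) → (207.387,59.215) → (209.575,53.933) → (214.857,51.745) → (220.139,53.933) → (222.327,59.215). Closed: final G1 returns to the first vertex.

**Shape 2** — `<rect>` rectangle, stroke `#008000` → score (S435, F2071). Machine vertices: (17.647,56.306) → (125.216,56.306) → (125.216,39.017) → (17.647,39.017) → (17.647,56.306). Closed: final G1 returns to the first vertex.

**Shape 3** — `<polyline>` open polyline, stroke `#008000` → score (S435, F2071). Machine vertices: (172.445,16.618) → (195.190,12.909) → (33.478,100.659) → (199.037,90.326) → (24.934,60.754). Open path.

**Shape 4** — `<polyline>` open polyline, stroke `#ff00ff` → engrave (S274, F3962). Machine vertices: (160.538,8.858) → (199.394,47.134) → (90.392,23.234) → (105.106,104.458). Open path.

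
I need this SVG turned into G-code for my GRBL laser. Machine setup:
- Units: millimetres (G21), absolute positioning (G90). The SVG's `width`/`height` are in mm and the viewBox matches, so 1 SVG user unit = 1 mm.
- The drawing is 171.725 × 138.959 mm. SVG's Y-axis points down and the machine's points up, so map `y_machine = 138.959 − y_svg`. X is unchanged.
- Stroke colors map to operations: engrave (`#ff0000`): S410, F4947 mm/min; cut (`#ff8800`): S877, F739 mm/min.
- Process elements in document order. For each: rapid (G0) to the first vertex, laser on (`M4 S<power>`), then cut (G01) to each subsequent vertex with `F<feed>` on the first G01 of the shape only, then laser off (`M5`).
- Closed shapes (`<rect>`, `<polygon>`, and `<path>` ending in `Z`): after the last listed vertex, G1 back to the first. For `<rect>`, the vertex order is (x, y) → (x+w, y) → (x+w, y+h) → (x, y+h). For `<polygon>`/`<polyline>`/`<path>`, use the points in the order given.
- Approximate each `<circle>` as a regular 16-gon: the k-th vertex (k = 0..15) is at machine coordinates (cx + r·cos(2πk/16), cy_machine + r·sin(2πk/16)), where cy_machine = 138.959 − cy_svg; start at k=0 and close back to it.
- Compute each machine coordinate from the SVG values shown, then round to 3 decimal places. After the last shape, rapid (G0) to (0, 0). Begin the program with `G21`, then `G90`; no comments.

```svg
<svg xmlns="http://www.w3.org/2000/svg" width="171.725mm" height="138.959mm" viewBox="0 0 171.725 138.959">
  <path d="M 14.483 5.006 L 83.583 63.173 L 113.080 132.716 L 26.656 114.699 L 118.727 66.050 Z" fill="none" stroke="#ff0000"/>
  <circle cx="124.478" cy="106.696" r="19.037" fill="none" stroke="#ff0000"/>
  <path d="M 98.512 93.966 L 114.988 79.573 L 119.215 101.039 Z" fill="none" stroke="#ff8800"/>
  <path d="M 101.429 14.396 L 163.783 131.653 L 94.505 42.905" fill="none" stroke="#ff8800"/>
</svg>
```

viewBox `0 0 171.725 138.959` with mm width/height → 1 unit = 1 mm. Flip: y_m = 138.959 − y_svg.

**Shape 1** — `<path>` closed polygon, stroke `#ff0000` → engrave (S410, F4947). Machine vertices: (14.483,133.953) → (83.583,75.786) → (113.080,6.243) → (26.656,24.260) → (118.727,72.909) → (14.483,133.953). Closed: final G1 returns to the first vertex.

**Shape 2** — `<circle>` circle, stroke `#ff0000` → engrave (S410, F4947). Machine vertices: (143.515,32.263) → (142.066,39.548) → (137.939,45.724) → (131.763,49.851) → (124.478,51.300) → (117.193,49.851) → (111.017,45.724) → (106.890,39.548) → (105.441,32.263) → (106.890,24.978) → (111.017,18.802) → (117.193,14.675) → (124.478,13.226) → (131.763,14.675) → (137.939,18.802) → (142.066,24.978) → (143.515,32.263). Closed: final G1 returns to the first vertex.

**Shape 3** — `<path>` regular polygon, stroke `#ff8800` → cut (S877, F739). Machine vertices: (98.512,44.993) → (114.988,59.386) → (119.215,37.920) → (98.512,44.993). Closed: final G1 returns to the first vertex.

**Shape 4** — `<path>` open polyline, stroke `#ff8800` → cut (S877, F739). Machine vertices: (101.429,124.563) → (163.783,7.306) → (94.505,96.054). Open path.

G21
G90
G0 X14.483 Y133.953
M4 S410
G01 X83.583 Y75.786 F4947
G01 X113.080 Y6.243
G01 X26.656 Y24.260
G01 X118.727 Y72.909
G01 X14.483 Y133.953
M5
G0 X143.515 Y32.263
M4 S410
G01 X142.066 Y39.548 F4947
G01 X137.939 Y45.724
G01 X131.763 Y49.851
G01 X124.478 Y51.300
G01 X117.193 Y49.851
G01 X111.017 Y45.724
G01 X106.890 Y39.548
G01 X105.441 Y32.263
G01 X106.890 Y24.978
G01 X111.017 Y18.802
G01 X117.193 Y14.675
G01 X124.478 Y13.226
G01 X131.763 Y14.675
G01 X137.939 Y18.802
G01 X142.066 Y24.978
G01 X143.515 Y32.263
M5
G0 X98.512 Y44.993
M4 S877
G01 X114.988 Y59.386 F739
G01 X119.215 Y37.920
G01 X98.512 Y44.993
M5
G0 X101.429 Y124.563
M4 S877
G01 X163.783 Y7.306 F739
G01 X94.505 Y96.054
M5
G0 X0.000 Y0.000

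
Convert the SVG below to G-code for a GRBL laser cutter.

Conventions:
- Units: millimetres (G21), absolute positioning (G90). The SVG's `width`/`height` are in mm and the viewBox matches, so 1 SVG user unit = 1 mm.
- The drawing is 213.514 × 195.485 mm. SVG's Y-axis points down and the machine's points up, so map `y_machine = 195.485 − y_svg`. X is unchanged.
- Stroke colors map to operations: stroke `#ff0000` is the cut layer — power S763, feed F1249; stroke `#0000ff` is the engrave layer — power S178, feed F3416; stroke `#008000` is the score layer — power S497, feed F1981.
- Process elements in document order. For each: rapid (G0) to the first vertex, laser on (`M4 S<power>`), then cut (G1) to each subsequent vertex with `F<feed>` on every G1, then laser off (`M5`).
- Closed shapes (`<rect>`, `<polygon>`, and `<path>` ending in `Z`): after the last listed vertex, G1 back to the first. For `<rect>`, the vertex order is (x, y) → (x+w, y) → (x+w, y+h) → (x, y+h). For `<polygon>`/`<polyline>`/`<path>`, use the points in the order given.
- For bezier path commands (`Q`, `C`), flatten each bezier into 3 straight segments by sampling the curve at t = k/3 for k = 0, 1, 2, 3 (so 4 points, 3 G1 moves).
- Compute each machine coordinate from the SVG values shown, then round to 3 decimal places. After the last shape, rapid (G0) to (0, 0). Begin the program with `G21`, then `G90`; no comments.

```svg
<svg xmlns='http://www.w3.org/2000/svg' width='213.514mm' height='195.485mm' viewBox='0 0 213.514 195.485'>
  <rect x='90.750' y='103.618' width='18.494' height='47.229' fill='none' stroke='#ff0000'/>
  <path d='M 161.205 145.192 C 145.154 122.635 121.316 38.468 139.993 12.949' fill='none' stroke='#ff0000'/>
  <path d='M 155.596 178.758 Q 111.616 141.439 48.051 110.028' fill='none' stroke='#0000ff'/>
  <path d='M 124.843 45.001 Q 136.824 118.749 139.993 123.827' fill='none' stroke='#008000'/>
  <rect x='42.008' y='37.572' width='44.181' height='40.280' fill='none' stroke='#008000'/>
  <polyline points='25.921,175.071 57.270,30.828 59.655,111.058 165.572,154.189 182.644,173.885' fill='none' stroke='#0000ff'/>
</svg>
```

G21
G90
G0 X90.750 Y91.867
M4 S763
G1 X109.244 Y91.867 F1249
G1 X109.244 Y44.638 F1249
G1 X90.750 Y44.638 F1249
G1 X90.750 Y91.867 F1249
M5
G0 X161.205 Y50.293
M4 S763
G1 X144.421 Y88.933 F1249
G1 X133.625 Y141.922 F1249
G1 X139.993 Y182.536 F1249
M5
G0 X155.596 Y16.727
M4 S178
G1 X124.100 Y40.950 F3416
G1 X88.252 Y63.860 F3416
G1 X48.051 Y85.457 F3416
M5
G0 X124.843 Y150.484
M4 S497
G1 X131.851 Y108.949 F1981
G1 X136.901 Y82.673 F1981
G1 X139.993 Y71.658 F1981
M5
G0 X42.008 Y157.913
M4 S497
G1 X86.189 Y157.913 F1981
G1 X86.189 Y117.633 F1981
G1 X42.008 Y117.633 F1981
G1 X42.008 Y157.913 F1981
M5
G0 X25.921 Y20.414
M4 S178
G1 X57.270 Y164.657 F3416
G1 X59.655 Y84.427 F3416
G1 X165.572 Y41.296 F3416
G1 X182.644 Y21.600 F3416
M5
G0 X0.000 Y0.000

1 u = 1 mm; y_m = 195.485 − y.

[1] `<rect>` rectangle, #ff0000→cut S763 F1249: (90.750,91.867) → (109.244,91.867) → (109.244,44.638) → (90.750,44.638) → (90.750,91.867) (closed)

[2] `<path>` cubic bezier, #ff0000→cut S763 F1249: (161.205,50.293) → (144.421,88.933) → (133.625,141.922) → (139.993,182.536)

[3] `<path>` quadratic bezier, #0000ff→engrave S178 F3416: (155.596,16.727) → (124.100,40.950) → (88.252,63.860) → (48.051,85.457)

[4] `<path>` quadratic bezier, #008000→score S497 F1981: (124.843,150.484) → (131.851,108.949) → (136.901,82.673) → (139.993,71.658)

[5] `<rect>` rectangle, #008000→score S497 F1981: (42.008,157.913) → (86.189,157.913) → (86.189,117.633) → (42.008,117.633) → (42.008,157.913) (closed)

[6] `<polyline>` open polyline, #0000ff→engrave S178 F3416: (25.921,20.414) → (57.270,164.657) → (59.655,84.427) → (165.572,41.296) → (182.644,21.600)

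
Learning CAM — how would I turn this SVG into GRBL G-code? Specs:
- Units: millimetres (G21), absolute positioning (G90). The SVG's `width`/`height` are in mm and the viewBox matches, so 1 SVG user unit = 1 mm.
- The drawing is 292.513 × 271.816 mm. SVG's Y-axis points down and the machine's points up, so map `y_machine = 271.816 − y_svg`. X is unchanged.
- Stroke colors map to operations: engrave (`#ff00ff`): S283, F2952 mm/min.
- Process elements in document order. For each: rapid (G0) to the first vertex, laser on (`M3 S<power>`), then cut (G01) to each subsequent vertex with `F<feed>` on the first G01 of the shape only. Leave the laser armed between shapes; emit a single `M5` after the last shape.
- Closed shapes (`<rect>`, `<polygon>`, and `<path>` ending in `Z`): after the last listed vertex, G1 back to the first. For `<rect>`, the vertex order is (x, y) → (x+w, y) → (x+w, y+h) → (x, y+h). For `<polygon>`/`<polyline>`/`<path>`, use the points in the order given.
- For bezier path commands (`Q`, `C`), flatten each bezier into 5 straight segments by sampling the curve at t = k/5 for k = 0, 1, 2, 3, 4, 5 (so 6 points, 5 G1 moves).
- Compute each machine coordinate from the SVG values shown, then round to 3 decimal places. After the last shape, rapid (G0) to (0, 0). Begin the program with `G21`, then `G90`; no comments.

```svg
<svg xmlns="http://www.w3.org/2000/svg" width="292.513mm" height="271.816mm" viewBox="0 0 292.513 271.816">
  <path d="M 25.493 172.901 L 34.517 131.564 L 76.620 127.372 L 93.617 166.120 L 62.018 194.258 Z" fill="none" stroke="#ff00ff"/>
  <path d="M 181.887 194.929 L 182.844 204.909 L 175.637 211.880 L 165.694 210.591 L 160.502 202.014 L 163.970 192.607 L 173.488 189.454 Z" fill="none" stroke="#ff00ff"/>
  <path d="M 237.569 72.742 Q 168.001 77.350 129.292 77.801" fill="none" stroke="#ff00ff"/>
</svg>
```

G21
G90
G0 X25.493 Y98.915
M3 S283
G01 X34.517 Y140.252 F2952
G01 X76.620 Y144.444
G01 X93.617 Y105.696
G01 X62.018 Y77.558
G01 X25.493 Y98.915
G0 X181.887 Y76.887
M3 S283
G01 X182.844 Y66.907 F2952
G01 X175.637 Y59.936
G01 X165.694 Y61.225
G01 X160.502 Y69.802
G01 X163.970 Y79.209
G01 X173.488 Y82.362
G01 X181.887 Y76.887
G0 X237.569 Y199.074
M3 S283
G01 X210.976 Y197.397 F2952
G01 X186.852 Y196.053
G01 X165.197 Y195.041
G01 X146.010 Y194.362
G01 X129.292 Y194.015
M5
G0 X0.000 Y0.000

1 u = 1 mm; y_m = 271.816 − y.

[1] `<path>` regular polygon, #ff00ff→engrave S283 F2952: (25.493,98.915) → (34.517,140.252) → (76.620,144.444) → (93.617,105.696) → (62.018,77.558) → (25.493,98.915) (closed)

[2] `<path>` regular polygon, #ff00ff→engrave S283 F2952: (181.887,76.887) → (182.844,66.907) → (175.637,59.936) → (165.694,61.225) → (160.502,69.802) → (163.970,79.209) → (173.488,82.362) → (181.887,76.887) (closed)

[3] `<path>` quadratic bezier, #ff00ff→engrave S283 F2952: (237.569,199.074) → (210.976,197.397) → (186.852,196.053) → (165.197,195.041) → (146.010,194.362) → (129.292,194.015)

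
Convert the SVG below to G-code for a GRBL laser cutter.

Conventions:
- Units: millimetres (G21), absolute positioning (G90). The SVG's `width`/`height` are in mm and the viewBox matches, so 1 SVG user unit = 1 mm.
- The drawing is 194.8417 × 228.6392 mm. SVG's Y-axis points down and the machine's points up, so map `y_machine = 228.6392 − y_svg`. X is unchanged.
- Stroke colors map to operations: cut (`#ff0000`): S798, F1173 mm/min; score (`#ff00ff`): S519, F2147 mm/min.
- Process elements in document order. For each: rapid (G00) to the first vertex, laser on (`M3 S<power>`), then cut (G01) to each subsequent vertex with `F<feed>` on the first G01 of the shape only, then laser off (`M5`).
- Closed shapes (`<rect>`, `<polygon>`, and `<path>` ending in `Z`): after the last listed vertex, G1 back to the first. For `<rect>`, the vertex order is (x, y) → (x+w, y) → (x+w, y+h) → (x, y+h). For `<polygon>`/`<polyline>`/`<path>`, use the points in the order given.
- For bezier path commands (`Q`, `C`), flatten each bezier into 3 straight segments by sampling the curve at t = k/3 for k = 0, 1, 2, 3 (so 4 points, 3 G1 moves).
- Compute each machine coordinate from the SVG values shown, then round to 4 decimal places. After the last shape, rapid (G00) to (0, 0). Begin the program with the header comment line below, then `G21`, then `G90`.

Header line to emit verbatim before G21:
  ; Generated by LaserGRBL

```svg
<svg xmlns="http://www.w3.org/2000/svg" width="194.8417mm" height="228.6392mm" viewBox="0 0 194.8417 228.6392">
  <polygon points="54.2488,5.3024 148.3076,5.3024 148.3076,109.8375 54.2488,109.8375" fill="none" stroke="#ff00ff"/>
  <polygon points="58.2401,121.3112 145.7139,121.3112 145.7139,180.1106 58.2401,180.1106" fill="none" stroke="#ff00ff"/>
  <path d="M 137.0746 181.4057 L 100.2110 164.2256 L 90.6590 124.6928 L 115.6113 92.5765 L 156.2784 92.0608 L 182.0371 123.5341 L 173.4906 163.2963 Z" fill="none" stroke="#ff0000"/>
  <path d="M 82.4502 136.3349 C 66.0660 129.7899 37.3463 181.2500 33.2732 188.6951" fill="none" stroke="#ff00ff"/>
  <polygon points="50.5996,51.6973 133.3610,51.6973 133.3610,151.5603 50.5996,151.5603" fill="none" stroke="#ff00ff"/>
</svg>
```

1 u = 1 mm; y_m = 228.6392 − y.

[1] `<polygon>` rectangle, #ff00ff→score S519 F2147: (54.2488,223.3368) → (148.3076,223.3368) → (148.3076,118.8017) → (54.2488,118.8017) → (54.2488,223.3368) (closed)

[2] `<polygon>` rectangle, #ff00ff→score S519 F2147: (58.2401,107.3280) → (145.7139,107.3280) → (145.7139,48.5286) → (58.2401,48.5286) → (58.2401,107.3280) (closed)

[3] `<path>` regular polygon, #ff0000→cut S798 F1173: (137.0746,47.2335) → (100.2110,64.4136) → (90.6590,103.9464) → (115.6113,136.0627) → (156.2784,136.5784) → (182.0371,105.1051) → (173.4906,65.3429) → (137.0746,47.2335) (closed)

[4] `<path>` cubic bezier, #ff00ff→score S519 F2147: (82.4502,92.3043) → (63.3239,83.2928) → (44.1921,58.2823) → (33.2732,39.9441)

[5] `<polygon>` rectangle, #ff00ff→score S519 F2147: (50.5996,176.9419) → (133.3610,176.9419) → (133.3610,77.0789) → (50.5996,77.0789) → (50.5996,176.9419) (closed)

; Generated by LaserGRBL
G21
G90
G00 X54.2488 Y223.3368
M3 S519
G01 X148.3076 Y223.3368 F2147
G01 X148.3076 Y118.8017
G01 X54.2488 Y118.8017
G01 X54.2488 Y223.3368
M5
G00 X58.2401 Y107.3280
M3 S519
G01 X145.7139 Y107.3280 F2147
G01 X145.7139 Y48.5286
G01 X58.2401 Y48.5286
G01 X58.2401 Y107.3280
M5
G00 X137.0746 Y47.2335
M3 S798
G01 X100.2110 Y64.4136 F1173
G01 X90.6590 Y103.9464
G01 X115.6113 Y136.0627
G01 X156.2784 Y136.5784
G01 X182.0371 Y105.1051
G01 X173.4906 Y65.3429
G01 X137.0746 Y47.2335
M5
G00 X82.4502 Y92.3043
M3 S519
G01 X63.3239 Y83.2928 F2147
G01 X44.1921 Y58.2823
G01 X33.2732 Y39.9441
M5
G00 X50.5996 Y176.9419
M3 S519
G01 X133.3610 Y176.9419 F2147
G01 X133.3610 Y77.0789
G01 X50.5996 Y77.0789
G01 X50.5996 Y176.9419
M5
G00 X0.0000 Y0.0000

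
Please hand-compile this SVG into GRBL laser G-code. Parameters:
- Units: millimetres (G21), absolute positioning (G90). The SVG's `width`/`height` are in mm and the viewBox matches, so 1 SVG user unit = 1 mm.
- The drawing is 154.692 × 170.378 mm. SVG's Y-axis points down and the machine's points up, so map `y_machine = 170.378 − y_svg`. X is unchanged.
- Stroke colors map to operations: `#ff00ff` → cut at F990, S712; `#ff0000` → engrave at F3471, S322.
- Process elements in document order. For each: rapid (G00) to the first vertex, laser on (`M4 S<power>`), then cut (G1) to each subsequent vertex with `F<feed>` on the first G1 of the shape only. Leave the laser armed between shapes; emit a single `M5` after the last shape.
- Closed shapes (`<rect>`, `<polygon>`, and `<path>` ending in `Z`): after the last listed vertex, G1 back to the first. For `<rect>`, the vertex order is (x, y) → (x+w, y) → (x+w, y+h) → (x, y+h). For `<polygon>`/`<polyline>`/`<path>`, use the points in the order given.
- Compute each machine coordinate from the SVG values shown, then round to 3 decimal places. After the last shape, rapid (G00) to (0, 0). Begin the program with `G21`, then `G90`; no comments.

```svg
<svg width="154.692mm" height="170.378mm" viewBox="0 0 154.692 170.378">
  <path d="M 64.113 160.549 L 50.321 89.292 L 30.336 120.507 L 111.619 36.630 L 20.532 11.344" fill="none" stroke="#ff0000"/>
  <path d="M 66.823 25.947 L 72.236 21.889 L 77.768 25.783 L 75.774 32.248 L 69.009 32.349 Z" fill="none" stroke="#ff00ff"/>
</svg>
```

G21
G90
G00 X64.113 Y9.829
M4 S322
G1 X50.321 Y81.086 F3471
G1 X30.336 Y49.871
G1 X111.619 Y133.748
G1 X20.532 Y159.034
G00 X66.823 Y144.431
M4 S712
G1 X72.236 Y148.489 F990
G1 X77.768 Y144.595
G1 X75.774 Y138.130
G1 X69.009 Y138.029
G1 X66.823 Y144.431
M5
G00 X0.000 Y0.000

viewBox `0 0 154.692 170.378` with mm width/height → 1 unit = 1 mm. Flip: y_m = 170.378 − y_svg.

**Shape 1** — `<path>` open polyline, stroke `#ff0000` → engrave (S322, F3471). Machine vertices: (64.113,9.829) → (50.321,81.086) → (30.336,49.871) → (111.619,133.748) → (20.532,159.034). Open path.

**Shape 2** — `<path>` regular polygon, stroke `#ff00ff` → cut (S712, F990). Machine vertices: (66.823,144.431) → (72.236,148.489) → (77.768,144.595) → (75.774,138.130) → (69.009,138.029) → (66.823,144.431). Closed: final G1 returns to the first vertex.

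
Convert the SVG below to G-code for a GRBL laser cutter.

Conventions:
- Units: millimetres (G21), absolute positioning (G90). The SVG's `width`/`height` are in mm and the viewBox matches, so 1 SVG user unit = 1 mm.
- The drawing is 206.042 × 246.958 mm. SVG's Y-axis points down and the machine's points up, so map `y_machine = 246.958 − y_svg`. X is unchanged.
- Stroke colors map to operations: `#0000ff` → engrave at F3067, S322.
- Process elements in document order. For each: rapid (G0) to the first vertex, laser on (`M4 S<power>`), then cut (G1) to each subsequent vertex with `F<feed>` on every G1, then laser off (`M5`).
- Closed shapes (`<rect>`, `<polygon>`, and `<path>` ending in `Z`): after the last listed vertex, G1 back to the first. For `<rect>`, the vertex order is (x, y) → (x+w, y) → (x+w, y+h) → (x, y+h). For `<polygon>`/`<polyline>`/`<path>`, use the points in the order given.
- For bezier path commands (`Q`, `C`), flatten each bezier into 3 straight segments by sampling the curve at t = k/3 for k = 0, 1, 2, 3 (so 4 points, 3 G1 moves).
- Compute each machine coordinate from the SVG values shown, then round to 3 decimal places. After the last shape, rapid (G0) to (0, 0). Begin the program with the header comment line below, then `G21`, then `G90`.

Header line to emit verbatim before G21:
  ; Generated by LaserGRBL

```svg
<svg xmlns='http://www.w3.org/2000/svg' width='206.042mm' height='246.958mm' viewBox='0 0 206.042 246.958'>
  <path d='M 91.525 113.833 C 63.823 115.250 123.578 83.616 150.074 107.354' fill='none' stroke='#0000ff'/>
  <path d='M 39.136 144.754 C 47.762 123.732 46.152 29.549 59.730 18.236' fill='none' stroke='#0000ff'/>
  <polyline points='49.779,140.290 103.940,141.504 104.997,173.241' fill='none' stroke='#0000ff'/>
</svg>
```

; Generated by LaserGRBL
G21
G90
G0 X91.525 Y133.125
M4 S322
G1 X88.504 Y139.450 F3067
G1 X116.963 Y148.160 F3067
G1 X150.074 Y139.604 F3067
M5
G0 X39.136 Y102.204
M4 S322
G1 X45.292 Y141.834 F3067
G1 X50.273 Y195.565 F3067
G1 X59.730 Y228.722 F3067
M5
G0 X49.779 Y106.668
M4 S322
G1 X103.940 Y105.454 F3067
G1 X104.997 Y73.717 F3067
M5
G0 X0.000 Y0.000

Since the viewBox matches the mm dimensions, user units are millimetres directly. The only transform is the Y-flip y_m = 246.958 − y_svg.

Shape 1 is a cubic bezier drawn with `<path>`. Its stroke #0000ff means engrave at S322, F3067. After flipping Y the toolpath is (91.525,133.125) → (88.504,139.450) → (116.963,148.160) → (150.074,139.604).

Shape 2 is a cubic bezier drawn with `<path>`. Its stroke #0000ff means engrave at S322, F3067. After flipping Y the toolpath is (39.136,102.204) → (45.292,141.834) → (50.273,195.565) → (59.730,228.722).

Shape 3 is a open polyline drawn with `<polyline>`. Its stroke #0000ff means engrave at S322, F3067. After flipping Y the toolpath is (49.779,106.668) → (103.940,105.454) → (104.997,73.717).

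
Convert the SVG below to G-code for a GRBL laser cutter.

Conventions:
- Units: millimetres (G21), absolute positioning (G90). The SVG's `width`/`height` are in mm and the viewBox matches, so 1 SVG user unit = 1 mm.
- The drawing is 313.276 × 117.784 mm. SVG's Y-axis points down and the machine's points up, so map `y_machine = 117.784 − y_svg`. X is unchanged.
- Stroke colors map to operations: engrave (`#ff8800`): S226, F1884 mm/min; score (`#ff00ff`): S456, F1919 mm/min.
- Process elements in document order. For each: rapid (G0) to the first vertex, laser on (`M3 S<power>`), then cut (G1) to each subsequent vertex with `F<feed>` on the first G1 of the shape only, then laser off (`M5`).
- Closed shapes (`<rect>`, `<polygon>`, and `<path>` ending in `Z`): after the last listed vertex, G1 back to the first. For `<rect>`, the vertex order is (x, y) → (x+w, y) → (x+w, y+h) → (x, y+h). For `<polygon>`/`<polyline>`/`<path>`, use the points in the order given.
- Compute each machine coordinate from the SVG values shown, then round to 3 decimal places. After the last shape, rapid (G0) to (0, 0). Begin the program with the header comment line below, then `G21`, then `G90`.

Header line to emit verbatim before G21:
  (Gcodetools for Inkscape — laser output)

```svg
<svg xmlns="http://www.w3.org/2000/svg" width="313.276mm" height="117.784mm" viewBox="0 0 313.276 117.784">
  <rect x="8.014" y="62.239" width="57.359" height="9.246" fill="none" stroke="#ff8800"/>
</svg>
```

(Gcodetools for Inkscape — laser output)
G21
G90
G0 X8.014 Y55.545
M3 S226
G1 X65.373 Y55.545 F1884
G1 X65.373 Y46.299
G1 X8.014 Y46.299
G1 X8.014 Y55.545
M5
G0 X0.000 Y0.000

Since the viewBox matches the mm dimensions, user units are millimetres directly. The only transform is the Y-flip y_m = 117.784 − y_svg.

Shape 1 is a rectangle drawn with `<rect>`. Its stroke #ff8800 means engrave at S226, F1884. After flipping Y the toolpath is (8.014,55.545) → (65.373,55.545) → (65.373,46.299) → (8.014,46.299) → (8.014,55.545), returning to the start.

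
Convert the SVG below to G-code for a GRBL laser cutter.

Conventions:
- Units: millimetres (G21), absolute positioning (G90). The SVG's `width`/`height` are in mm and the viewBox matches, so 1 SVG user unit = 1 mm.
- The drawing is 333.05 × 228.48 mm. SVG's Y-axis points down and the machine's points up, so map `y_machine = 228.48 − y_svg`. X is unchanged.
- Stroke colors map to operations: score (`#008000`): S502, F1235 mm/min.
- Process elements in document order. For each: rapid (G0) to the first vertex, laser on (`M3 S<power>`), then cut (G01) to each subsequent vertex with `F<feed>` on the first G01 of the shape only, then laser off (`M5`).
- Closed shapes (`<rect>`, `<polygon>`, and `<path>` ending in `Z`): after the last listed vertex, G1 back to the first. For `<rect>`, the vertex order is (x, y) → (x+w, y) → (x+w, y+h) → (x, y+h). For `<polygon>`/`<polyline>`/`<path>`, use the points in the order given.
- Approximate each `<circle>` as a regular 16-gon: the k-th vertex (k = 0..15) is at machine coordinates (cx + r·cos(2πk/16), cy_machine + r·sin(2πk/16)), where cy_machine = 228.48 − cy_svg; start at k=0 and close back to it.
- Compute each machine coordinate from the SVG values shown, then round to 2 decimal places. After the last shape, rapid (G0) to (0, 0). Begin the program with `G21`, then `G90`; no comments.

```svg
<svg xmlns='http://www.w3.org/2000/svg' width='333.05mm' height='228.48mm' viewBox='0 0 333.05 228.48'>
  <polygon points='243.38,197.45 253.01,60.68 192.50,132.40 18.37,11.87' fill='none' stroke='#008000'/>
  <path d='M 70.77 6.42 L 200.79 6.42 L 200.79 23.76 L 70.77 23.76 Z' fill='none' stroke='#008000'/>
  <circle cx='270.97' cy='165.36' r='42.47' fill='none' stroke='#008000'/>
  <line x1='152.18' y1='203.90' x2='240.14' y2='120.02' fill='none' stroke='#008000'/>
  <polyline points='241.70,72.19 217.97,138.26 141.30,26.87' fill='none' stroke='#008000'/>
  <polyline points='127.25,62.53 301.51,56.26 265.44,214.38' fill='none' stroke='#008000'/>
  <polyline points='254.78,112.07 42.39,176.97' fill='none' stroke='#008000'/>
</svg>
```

Since the viewBox matches the mm dimensions, user units are millimetres directly. The only transform is the Y-flip y_m = 228.48 − y_svg.

Shape 1 is a closed polygon drawn with `<polygon>`. Its stroke #008000 means score at S502, F1235. After flipping Y the toolpath is (243.38,31.03) → (253.01,167.80) → (192.50,96.08) → (18.37,216.61) → (243.38,31.03), returning to the start.

Shape 2 is a rectangle drawn with `<path>`. Its stroke #008000 means score at S502, F1235. After flipping Y the toolpath is (70.77,222.06) → (200.79,222.06) → (200.79,204.72) → (70.77,204.72) → (70.77,222.06), returning to the start.

Shape 3 is a circle drawn with `<circle>`. Its stroke #008000 means score at S502, F1235. After flipping Y the toolpath is (313.44,63.12) → (310.21,79.37) → (301.00,93.15) → (287.22,102.36) → (270.97,105.59) → (254.72,102.36) → (240.94,93.15) → (231.73,79.37) → (228.50,63.12) → (231.73,46.87) → (240.94,33.09) → (254.72,23.88) → (270.97,20.65) → (287.22,23.88) → (301.00,33.09) → (310.21,46.87) → (313.44,63.12), returning to the start.

Shape 4 is a line segment drawn with `<line>`. Its stroke #008000 means score at S502, F1235. After flipping Y the toolpath is (152.18,24.58) → (240.14,108.46).

Shape 5 is a open polyline drawn with `<polyline>`. Its stroke #008000 means score at S502, F1235. After flipping Y the toolpath is (241.70,156.29) → (217.97,90.22) → (141.30,201.61).

Shape 6 is a open polyline drawn with `<polyline>`. Its stroke #008000 means score at S502, F1235. After flipping Y the toolpath is (127.25,165.95) → (301.51,172.22) → (265.44,14.10).

Shape 7 is a line segment drawn with `<polyline>`. Its stroke #008000 means score at S502, F1235. After flipping Y the toolpath is (254.78,116.41) → (42.39,51.51).

G21
G90
G0 X243.38 Y31.03
M3 S502
G01 X253.01 Y167.80 F1235
G01 X192.50 Y96.08
G01 X18.37 Y216.61
G01 X243.38 Y31.03
M5
G0 X70.77 Y222.06
M3 S502
G01 X200.79 Y222.06 F1235
G01 X200.79 Y204.72
G01 X70.77 Y204.72
G01 X70.77 Y222.06
M5
G0 X313.44 Y63.12
M3 S502
G01 X310.21 Y79.37 F1235
G01 X301.00 Y93.15
G01 X287.22 Y102.36
G01 X270.97 Y105.59
G01 X254.72 Y102.36
G01 X240.94 Y93.15
G01 X231.73 Y79.37
G01 X228.50 Y63.12
G01 X231.73 Y46.87
G01 X240.94 Y33.09
G01 X254.72 Y23.88
G01 X270.97 Y20.65
G01 X287.22 Y23.88
G01 X301.00 Y33.09
G01 X310.21 Y46.87
G01 X313.44 Y63.12
M5
G0 X152.18 Y24.58
M3 S502
G01 X240.14 Y108.46 F1235
M5
G0 X241.70 Y156.29
M3 S502
G01 X217.97 Y90.22 F1235
G01 X141.30 Y201.61
M5
G0 X127.25 Y165.95
M3 S502
G01 X301.51 Y172.22 F1235
G01 X265.44 Y14.10
M5
G0 X254.78 Y116.41
M3 S502
G01 X42.39 Y51.51 F1235
M5
G0 X0.00 Y0.00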